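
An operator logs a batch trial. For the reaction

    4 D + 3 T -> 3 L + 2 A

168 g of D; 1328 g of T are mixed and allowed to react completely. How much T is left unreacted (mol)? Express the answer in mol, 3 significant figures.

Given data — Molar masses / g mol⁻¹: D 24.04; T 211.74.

1.03 mol

n(D) = 168.0 / 24.04 = 6.988 mol
n(T) = 1328 / 211.74 = 6.272 mol
n/ν for D = 6.988/4 = 1.747
n/ν for T = 6.272/3 = 2.091
Smallest n/ν is D → limiting reagent.
T consumed = (3/4) × 6.988 = 5.241 mol
T remaining = 6.272 − 5.241 = 1.031 mol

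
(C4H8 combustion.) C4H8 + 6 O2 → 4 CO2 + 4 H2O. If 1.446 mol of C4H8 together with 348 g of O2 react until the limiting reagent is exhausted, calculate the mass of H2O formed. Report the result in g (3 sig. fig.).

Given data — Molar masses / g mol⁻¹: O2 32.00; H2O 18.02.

104 g

n(C4H8) = 1.446 mol
n(O2) = 348.0 / 32.00 = 10.88 mol
n/ν → C4H8: 1.446, O2: 1.813; C4H8 is limiting.
n(H2O) = (4/1) × 1.446 = 5.784 mol
mass = 5.784 × 18.02 = 104.2 g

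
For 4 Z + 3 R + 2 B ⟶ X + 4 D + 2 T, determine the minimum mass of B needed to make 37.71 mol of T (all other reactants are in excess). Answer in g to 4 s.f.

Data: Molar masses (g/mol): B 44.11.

1663 g

n(T) = 37.71 mol
n(B) = (2/2) × 37.71 = 37.71 mol
mass = 37.71 × 44.11 = 1663 g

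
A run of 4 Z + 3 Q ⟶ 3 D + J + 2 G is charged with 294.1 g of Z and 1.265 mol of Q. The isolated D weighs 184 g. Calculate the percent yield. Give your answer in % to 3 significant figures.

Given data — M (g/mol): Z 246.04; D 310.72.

66.1 %

n(Z) = 294.1 / 246.04 = 1.195 mol
n(Q) = 1.265 mol
n/ν for Z = 1.195/4 = 0.2988
n/ν for Q = 1.265/3 = 0.4217
Smallest n/ν is Z → limiting reagent.
theoretical n(D) = (3/4) × 1.195 = 0.8963 mol → 278.5 g
% yield = 184 / 278.5 × 100 = 66.07 %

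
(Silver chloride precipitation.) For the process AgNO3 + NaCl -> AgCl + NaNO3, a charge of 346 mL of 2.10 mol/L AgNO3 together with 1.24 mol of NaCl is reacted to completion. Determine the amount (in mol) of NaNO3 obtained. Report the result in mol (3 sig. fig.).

n(AgNO3) = 2.10 × 346.0/1000 = 0.7266 mol
n(NaCl) = 1.240 mol
n/ν for AgNO3 = 0.7266/1 = 0.7266
n/ν for NaCl = 1.240/1 = 1.240
Smallest n/ν is AgNO3 → limiting reagent.
n(NaNO3) = (1/1) × 0.7266 = 0.7266 mol

0.727 mol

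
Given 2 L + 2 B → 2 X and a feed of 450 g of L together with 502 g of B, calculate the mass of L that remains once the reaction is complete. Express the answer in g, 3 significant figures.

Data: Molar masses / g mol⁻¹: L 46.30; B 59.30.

58.1 g

n(L) = 450.0 / 46.30 = 9.719 mol
n(B) = 502.0 / 59.30 = 8.465 mol
n/ν for L = 9.719/2 = 4.860
n/ν for B = 8.465/2 = 4.233
Smallest n/ν is B → limiting reagent.
L consumed = (2/2) × 8.465 = 8.465 mol
L remaining = 9.719 − 8.465 = 1.254 mol
mass = 1.254 × 46.30 = 58.06 g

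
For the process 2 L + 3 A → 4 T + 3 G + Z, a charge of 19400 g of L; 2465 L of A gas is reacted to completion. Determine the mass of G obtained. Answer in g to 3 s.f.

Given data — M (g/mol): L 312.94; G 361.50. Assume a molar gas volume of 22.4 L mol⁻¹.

n(L) = 19400 / 312.94 = 61.99 mol
n(A) = 2465 / 22.4 = 110.0 mol
n/ν for L = 61.99/2 = 31.00
n/ν for A = 110.0/3 = 36.67
Smallest n/ν is L → limiting reagent.
n(G) = (3/2) × 61.99 = 92.99 mol
mass = 92.99 × 361.50 = 33620 g

33600 g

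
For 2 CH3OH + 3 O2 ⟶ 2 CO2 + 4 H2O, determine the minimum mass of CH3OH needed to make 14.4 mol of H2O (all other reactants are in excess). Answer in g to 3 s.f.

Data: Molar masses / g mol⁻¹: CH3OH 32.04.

231 g

n(H2O) = 14.40 mol
n(CH3OH) = (2/4) × 14.40 = 7.200 mol
mass = 7.200 × 32.04 = 230.7 g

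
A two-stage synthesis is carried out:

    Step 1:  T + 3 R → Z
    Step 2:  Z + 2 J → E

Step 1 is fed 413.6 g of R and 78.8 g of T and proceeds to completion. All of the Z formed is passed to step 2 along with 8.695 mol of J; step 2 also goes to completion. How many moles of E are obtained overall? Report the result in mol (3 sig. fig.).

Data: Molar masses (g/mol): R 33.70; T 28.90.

Step 1:
n(R) = 413.6 / 33.70 = 12.27 mol
n(T) = 78.80 / 28.90 = 2.727 mol
n/ν → R: 4.090, T: 2.727; T is limiting.
n(Z) produced = (1/1) × 2.727 = 2.727 mol
Step 2:
n(Z) available = 2.727 mol
n(J) = 8.695 mol
n/ν → Z: 2.727, J: 4.348; Z is limiting.
n(E) = (1/1) × 2.727 = 2.727 mol

2.73 mol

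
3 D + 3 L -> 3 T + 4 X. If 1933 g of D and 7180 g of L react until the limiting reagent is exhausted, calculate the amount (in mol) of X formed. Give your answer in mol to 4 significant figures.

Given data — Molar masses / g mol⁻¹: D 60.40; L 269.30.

35.55 mol

n(D) = 1933 / 60.40 = 32.00 mol
n(L) = 7180 / 269.30 = 26.66 mol
n/ν → D: 10.67, L: 8.887; L is limiting.
n(X) = (4/3) × 26.66 = 35.55 mol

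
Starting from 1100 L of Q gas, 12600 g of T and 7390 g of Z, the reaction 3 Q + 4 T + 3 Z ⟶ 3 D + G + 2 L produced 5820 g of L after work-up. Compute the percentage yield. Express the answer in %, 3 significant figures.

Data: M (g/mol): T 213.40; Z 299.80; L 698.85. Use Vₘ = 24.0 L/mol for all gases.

50.7 %

n(Q) = 1100 / 24.0 = 45.83 mol
n(T) = 12600 / 213.40 = 59.04 mol
n(Z) = 7390 / 299.80 = 24.65 mol
n/ν for Q = 45.83/3 = 15.28
n/ν for T = 59.04/4 = 14.76
n/ν for Z = 24.65/3 = 8.217
Smallest n/ν is Z → limiting reagent.
theoretical n(L) = (2/3) × 24.65 = 16.43 mol → 11480 g
% yield = 5820 / 11480 × 100 = 50.70 %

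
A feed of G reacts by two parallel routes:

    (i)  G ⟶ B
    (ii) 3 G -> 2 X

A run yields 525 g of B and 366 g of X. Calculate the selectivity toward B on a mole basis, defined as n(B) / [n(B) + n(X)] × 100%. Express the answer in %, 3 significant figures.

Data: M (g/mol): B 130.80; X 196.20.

n(B) = 525 / 130.80 = 4.014 mol
n(X) = 366 / 196.20 = 1.865 mol
selectivity = 4.014/(4.014+1.865) × 100 = 68.28 %

68.3 %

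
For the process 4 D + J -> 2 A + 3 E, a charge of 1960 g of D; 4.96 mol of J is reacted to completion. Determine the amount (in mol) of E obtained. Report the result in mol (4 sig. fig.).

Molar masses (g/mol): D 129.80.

n(D) = 1960 / 129.80 = 15.10 mol
n(J) = 4.960 mol
n/ν for D = 15.10/4 = 3.775
n/ν for J = 4.960/1 = 4.960
Smallest n/ν is D → limiting reagent.
n(E) = (3/4) × 15.10 = 11.33 mol

11.33 mol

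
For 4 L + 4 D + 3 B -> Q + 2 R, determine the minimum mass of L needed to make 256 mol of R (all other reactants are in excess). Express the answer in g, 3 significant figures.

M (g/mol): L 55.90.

n(R) = 256.0 mol
n(L) = (4/2) × 256.0 = 512.0 mol
mass = 512.0 × 55.90 = 28620 g

28600 g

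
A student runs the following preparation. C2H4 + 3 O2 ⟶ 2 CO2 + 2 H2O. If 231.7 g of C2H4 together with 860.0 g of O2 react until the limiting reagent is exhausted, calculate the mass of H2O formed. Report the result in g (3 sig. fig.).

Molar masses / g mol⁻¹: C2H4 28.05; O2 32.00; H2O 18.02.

298 g

n(C2H4) = 231.7 / 28.05 = 8.260 mol
n(O2) = 860.0 / 32.00 = 26.88 mol
n/ν for C2H4 = 8.260/1 = 8.260
n/ν for O2 = 26.88/3 = 8.960
Smallest n/ν is C2H4 → limiting reagent.
n(H2O) = (2/1) × 8.260 = 16.52 mol
mass = 16.52 × 18.02 = 297.7 g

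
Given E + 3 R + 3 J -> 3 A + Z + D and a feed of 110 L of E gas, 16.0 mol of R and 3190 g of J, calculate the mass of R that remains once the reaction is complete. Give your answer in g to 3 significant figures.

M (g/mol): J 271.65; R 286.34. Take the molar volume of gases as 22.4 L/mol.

n(E) = 110.0 / 22.4 = 4.911 mol
n(R) = 16.00 mol
n(J) = 3190 / 271.65 = 11.74 mol
n/ν for E = 4.911/1 = 4.911
n/ν for R = 16.00/3 = 5.333
n/ν for J = 11.74/3 = 3.913
Smallest n/ν is J → limiting reagent.
R consumed = (3/3) × 11.74 = 11.74 mol
R remaining = 16.00 − 11.74 = 4.260 mol
mass = 4.260 × 286.34 = 1220 g

1220 g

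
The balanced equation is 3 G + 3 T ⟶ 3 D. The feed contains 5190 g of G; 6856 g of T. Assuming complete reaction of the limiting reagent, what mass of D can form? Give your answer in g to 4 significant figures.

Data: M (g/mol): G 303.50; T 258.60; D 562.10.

n(G) = 5190 / 303.50 = 17.10 mol
n(T) = 6856 / 258.60 = 26.51 mol
n/ν for G = 17.10/3 = 5.700
n/ν for T = 26.51/3 = 8.837
Smallest n/ν is G → limiting reagent.
n(D) = (3/3) × 17.10 = 17.10 mol
mass = 17.10 × 562.10 = 9612 g

9612 g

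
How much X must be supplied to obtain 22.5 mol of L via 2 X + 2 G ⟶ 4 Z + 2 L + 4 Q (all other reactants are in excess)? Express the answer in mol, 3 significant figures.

n(L) = 22.50 mol
n(X) = (2/2) × 22.50 = 22.50 mol

22.5 mol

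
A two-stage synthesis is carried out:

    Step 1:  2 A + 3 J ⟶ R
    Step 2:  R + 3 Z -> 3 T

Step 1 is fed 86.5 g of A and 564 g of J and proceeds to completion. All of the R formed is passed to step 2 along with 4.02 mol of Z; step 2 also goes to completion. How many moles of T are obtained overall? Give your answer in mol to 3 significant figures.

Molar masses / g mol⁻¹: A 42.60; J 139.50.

Step 1:
n(A) = 86.50 / 42.60 = 2.031 mol
n(J) = 564.0 / 139.50 = 4.043 mol
n/ν for A = 2.031/2 = 1.016
n/ν for J = 4.043/3 = 1.348
Smallest n/ν is A → limiting reagent.
n(R) produced = (1/2) × 2.031 = 1.016 mol
Step 2:
n(R) available = 1.016 mol
n(Z) = 4.020 mol
n/ν for R = 1.016/1 = 1.016
n/ν for Z = 4.020/3 = 1.340
Smallest n/ν is R → limiting reagent.
n(T) = (3/1) × 1.016 = 3.048 mol

3.05 mol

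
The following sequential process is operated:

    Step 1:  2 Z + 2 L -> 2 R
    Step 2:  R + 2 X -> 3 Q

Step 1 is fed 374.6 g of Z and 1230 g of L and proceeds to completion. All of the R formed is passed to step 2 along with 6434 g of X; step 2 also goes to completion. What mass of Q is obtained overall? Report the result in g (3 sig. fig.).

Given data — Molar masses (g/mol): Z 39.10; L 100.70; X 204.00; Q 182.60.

5250 g

Step 1:
n(Z) = 374.6 / 39.10 = 9.581 mol
n(L) = 1230 / 100.70 = 12.21 mol
n/ν → Z: 4.791, L: 6.105; Z is limiting.
n(R) produced = (2/2) × 9.581 = 9.581 mol
Step 2:
n(R) available = 9.581 mol
n(X) = 6434 / 204.00 = 31.54 mol
n/ν → R: 9.581, X: 15.77; R is limiting.
n(Q) = (3/1) × 9.581 = 28.74 mol
mass = 28.74 × 182.60 = 5248 g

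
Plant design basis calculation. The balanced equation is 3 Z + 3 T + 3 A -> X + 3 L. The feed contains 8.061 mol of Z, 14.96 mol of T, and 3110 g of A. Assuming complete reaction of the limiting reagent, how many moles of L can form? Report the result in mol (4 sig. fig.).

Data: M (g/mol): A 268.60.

n(Z) = 8.061 mol
n(T) = 14.96 mol
n(A) = 3110 / 268.60 = 11.58 mol
n/ν for Z = 8.061/3 = 2.687
n/ν for T = 14.96/3 = 4.987
n/ν for A = 11.58/3 = 3.860
Smallest n/ν is Z → limiting reagent.
n(L) = (3/3) × 8.061 = 8.061 mol

8.061 mol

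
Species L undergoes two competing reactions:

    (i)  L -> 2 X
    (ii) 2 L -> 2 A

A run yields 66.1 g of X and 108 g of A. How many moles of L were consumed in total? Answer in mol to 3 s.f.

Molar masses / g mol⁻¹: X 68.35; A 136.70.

1.27 mol

n(X) = 66.1 / 68.35 = 0.9671 mol
n(A) = 108 / 136.70 = 0.7901 mol
n(L) via (i) = (1/2)×0.9671 = 0.4836 mol
n(L) via (ii) = (2/2)×0.7901 = 0.7901 mol
total n(L) = 0.4836 + 0.7901 = 1.274 mol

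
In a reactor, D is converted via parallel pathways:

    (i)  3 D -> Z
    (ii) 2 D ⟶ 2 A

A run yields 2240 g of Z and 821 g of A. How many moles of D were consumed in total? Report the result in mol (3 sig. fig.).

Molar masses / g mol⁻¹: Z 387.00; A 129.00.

n(Z) = 2240 / 387.00 = 5.788 mol
n(A) = 821 / 129.00 = 6.364 mol
n(D) via (i) = (3/1)×5.788 = 17.36 mol
n(D) via (ii) = (2/2)×6.364 = 6.364 mol
total n(D) = 17.36 + 6.364 = 23.72 mol

23.7 mol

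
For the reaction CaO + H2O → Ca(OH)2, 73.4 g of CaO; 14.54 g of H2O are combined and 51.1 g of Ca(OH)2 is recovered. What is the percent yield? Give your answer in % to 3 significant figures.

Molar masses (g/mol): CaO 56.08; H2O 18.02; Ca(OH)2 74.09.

n(CaO) = 73.40 / 56.08 = 1.309 mol
n(H2O) = 14.54 / 18.02 = 0.8069 mol
n/ν → CaO: 1.309, H2O: 0.8069; H2O is limiting.
theoretical n(Ca(OH)2) = (1/1) × 0.8069 = 0.8069 mol → 59.78 g
% yield = 51.1 / 59.78 × 100 = 85.48 %

85.5 %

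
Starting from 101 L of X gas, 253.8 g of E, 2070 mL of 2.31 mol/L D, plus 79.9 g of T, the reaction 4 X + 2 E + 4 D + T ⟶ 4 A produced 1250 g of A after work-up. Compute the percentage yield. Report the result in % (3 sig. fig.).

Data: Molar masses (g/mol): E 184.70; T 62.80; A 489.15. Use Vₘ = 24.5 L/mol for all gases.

93.0 %

n(X) = 101.0 / 24.5 = 4.122 mol
n(E) = 253.8 / 184.70 = 1.374 mol
n(D) = 2.31 × 2070/1000 = 4.782 mol
n(T) = 79.90 / 62.80 = 1.272 mol
n/ν for X = 4.122/4 = 1.031
n/ν for E = 1.374/2 = 0.6870
n/ν for D = 4.782/4 = 1.196
n/ν for T = 1.272/1 = 1.272
Smallest n/ν is E → limiting reagent.
theoretical n(A) = (4/2) × 1.374 = 2.748 mol → 1344 g
% yield = 1250 / 1344 × 100 = 93.01 %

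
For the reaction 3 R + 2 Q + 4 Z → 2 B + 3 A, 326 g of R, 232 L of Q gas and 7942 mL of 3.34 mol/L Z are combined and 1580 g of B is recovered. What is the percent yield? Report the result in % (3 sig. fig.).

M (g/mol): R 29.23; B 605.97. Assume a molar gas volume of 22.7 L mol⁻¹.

35.1 %

n(R) = 326.0 / 29.23 = 11.15 mol
n(Q) = 232.0 / 22.7 = 10.22 mol
n(Z) = 3.34 × 7942/1000 = 26.53 mol
n/ν for R = 11.15/3 = 3.717
n/ν for Q = 10.22/2 = 5.110
n/ν for Z = 26.53/4 = 6.633
Smallest n/ν is R → limiting reagent.
theoretical n(B) = (2/3) × 11.15 = 7.433 mol → 4504 g
% yield = 1580 / 4504 × 100 = 35.08 %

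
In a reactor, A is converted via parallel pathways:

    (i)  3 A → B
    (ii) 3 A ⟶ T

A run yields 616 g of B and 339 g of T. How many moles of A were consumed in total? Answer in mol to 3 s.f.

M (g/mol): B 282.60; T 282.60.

n(B) = 616 / 282.60 = 2.180 mol
n(T) = 339 / 282.60 = 1.200 mol
n(A) via (i) = (3/1)×2.180 = 6.540 mol
n(A) via (ii) = (3/1)×1.200 = 3.600 mol
total n(A) = 6.540 + 3.600 = 10.14 mol

10.1 mol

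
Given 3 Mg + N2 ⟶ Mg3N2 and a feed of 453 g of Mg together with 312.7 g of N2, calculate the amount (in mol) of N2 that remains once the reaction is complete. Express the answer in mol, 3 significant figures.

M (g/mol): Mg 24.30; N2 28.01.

4.95 mol

n(Mg) = 453.0 / 24.30 = 18.64 mol
n(N2) = 312.7 / 28.01 = 11.16 mol
n/ν for Mg = 18.64/3 = 6.213
n/ν for N2 = 11.16/1 = 11.16
Smallest n/ν is Mg → limiting reagent.
N2 consumed = (1/3) × 18.64 = 6.213 mol
N2 remaining = 11.16 − 6.213 = 4.947 mol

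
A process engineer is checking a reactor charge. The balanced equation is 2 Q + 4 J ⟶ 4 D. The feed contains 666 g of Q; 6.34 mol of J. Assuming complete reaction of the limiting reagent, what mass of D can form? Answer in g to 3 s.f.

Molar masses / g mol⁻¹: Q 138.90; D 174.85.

1110 g

n(Q) = 666.0 / 138.90 = 4.795 mol
n(J) = 6.340 mol
n/ν → Q: 2.398, J: 1.585; J is limiting.
n(D) = (4/4) × 6.340 = 6.340 mol
mass = 6.340 × 174.85 = 1109 g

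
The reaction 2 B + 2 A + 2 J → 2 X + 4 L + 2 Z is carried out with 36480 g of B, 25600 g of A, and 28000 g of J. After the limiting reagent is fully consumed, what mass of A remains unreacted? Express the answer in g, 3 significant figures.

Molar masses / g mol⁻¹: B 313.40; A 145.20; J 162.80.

n(B) = 36480 / 313.40 = 116.4 mol
n(A) = 25600 / 145.20 = 176.3 mol
n(J) = 28000 / 162.80 = 172.0 mol
n/ν → B: 58.20, A: 88.15, J: 86.00; B is limiting.
A consumed = (2/2) × 116.4 = 116.4 mol
A remaining = 176.3 − 116.4 = 59.90 mol
mass = 59.90 × 145.20 = 8697 g

8700 g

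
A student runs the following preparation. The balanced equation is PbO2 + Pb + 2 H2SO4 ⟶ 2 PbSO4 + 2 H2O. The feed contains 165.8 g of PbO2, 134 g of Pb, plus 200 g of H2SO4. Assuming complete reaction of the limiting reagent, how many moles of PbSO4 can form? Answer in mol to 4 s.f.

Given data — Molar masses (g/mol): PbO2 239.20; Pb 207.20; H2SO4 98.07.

n(PbO2) = 165.8 / 239.20 = 0.6931 mol
n(Pb) = 134.0 / 207.20 = 0.6467 mol
n(H2SO4) = 200.0 / 98.07 = 2.039 mol
n/ν → PbO2: 0.6931, Pb: 0.6467, H2SO4: 1.020; Pb is limiting.
n(PbSO4) = (2/1) × 0.6467 = 1.293 mol

1.293 mol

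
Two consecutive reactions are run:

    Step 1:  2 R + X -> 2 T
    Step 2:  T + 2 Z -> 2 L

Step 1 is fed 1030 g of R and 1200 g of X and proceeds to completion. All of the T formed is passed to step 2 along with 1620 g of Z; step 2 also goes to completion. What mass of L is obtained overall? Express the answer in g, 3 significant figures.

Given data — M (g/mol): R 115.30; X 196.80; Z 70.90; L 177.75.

Step 1:
n(R) = 1030 / 115.30 = 8.933 mol
n(X) = 1200 / 196.80 = 6.098 mol
n/ν → R: 4.467, X: 6.098; R is limiting.
n(T) produced = (2/2) × 8.933 = 8.933 mol
Step 2:
n(T) available = 8.933 mol
n(Z) = 1620 / 70.90 = 22.85 mol
n/ν → T: 8.933, Z: 11.43; T is limiting.
n(L) = (2/1) × 8.933 = 17.87 mol
mass = 17.87 × 177.75 = 3176 g

3180 g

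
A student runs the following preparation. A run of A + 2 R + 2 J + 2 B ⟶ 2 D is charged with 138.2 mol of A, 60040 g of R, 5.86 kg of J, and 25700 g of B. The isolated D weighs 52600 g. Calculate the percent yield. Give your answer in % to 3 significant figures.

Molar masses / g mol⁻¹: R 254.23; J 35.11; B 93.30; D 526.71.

n(A) = 138.2 mol
n(R) = 60040 / 254.23 = 236.2 mol
n(J) = 5.860×1000 / 35.11 = 166.9 mol
n(B) = 25700 / 93.30 = 275.5 mol
n/ν → A: 138.2, R: 118.1, J: 83.45, B: 137.8; J is limiting.
theoretical n(D) = (2/2) × 166.9 = 166.9 mol → 87910 g
% yield = 52600 / 87910 × 100 = 59.83 %

59.8 %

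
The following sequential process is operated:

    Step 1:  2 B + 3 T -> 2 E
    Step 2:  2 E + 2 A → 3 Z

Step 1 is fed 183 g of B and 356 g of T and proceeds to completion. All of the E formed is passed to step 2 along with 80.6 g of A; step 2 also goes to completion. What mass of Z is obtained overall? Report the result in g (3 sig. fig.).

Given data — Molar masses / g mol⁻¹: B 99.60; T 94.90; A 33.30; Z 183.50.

Step 1:
n(B) = 183.0 / 99.60 = 1.837 mol
n(T) = 356.0 / 94.90 = 3.751 mol
n/ν → B: 0.9185, T: 1.250; B is limiting.
n(E) produced = (2/2) × 1.837 = 1.837 mol
Step 2:
n(E) available = 1.837 mol
n(A) = 80.60 / 33.30 = 2.420 mol
n/ν → E: 0.9185, A: 1.210; E is limiting.
n(Z) = (3/2) × 1.837 = 2.756 mol
mass = 2.756 × 183.50 = 505.7 g

506 g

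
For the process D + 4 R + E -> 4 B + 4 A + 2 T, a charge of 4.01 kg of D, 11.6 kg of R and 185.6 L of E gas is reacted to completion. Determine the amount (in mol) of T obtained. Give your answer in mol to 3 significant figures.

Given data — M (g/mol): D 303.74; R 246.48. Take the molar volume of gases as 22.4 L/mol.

n(D) = 4.010×1000 / 303.74 = 13.20 mol
n(R) = 11.60×1000 / 246.48 = 47.06 mol
n(E) = 185.6 / 22.4 = 8.286 mol
n/ν → D: 13.20, R: 11.77, E: 8.286; E is limiting.
n(T) = (2/1) × 8.286 = 16.57 mol

16.6 mol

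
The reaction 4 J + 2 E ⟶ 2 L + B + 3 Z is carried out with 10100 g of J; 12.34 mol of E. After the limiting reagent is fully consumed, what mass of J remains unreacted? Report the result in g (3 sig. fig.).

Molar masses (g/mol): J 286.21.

n(J) = 10100 / 286.21 = 35.29 mol
n(E) = 12.34 mol
n/ν for J = 35.29/4 = 8.823
n/ν for E = 12.34/2 = 6.170
Smallest n/ν is E → limiting reagent.
J consumed = (4/2) × 12.34 = 24.68 mol
J remaining = 35.29 − 24.68 = 10.61 mol
mass = 10.61 × 286.21 = 3037 g

3040 g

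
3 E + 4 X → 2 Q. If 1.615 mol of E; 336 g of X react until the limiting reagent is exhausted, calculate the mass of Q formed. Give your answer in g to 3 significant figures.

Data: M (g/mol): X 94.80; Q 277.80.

299 g

n(E) = 1.615 mol
n(X) = 336.0 / 94.80 = 3.544 mol
n/ν for E = 1.615/3 = 0.5383
n/ν for X = 3.544/4 = 0.8860
Smallest n/ν is E → limiting reagent.
n(Q) = (2/3) × 1.615 = 1.077 mol
mass = 1.077 × 277.80 = 299.2 g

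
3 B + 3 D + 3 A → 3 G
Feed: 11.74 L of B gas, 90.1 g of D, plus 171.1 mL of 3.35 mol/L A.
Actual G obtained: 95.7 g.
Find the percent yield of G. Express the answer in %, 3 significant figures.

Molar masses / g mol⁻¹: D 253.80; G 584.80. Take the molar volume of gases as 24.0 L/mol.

46.1 %

n(B) = 11.74 / 24.0 = 0.4892 mol
n(D) = 90.10 / 253.80 = 0.3550 mol
n(A) = 3.35 × 171.1/1000 = 0.5732 mol
n/ν for B = 0.4892/3 = 0.1631
n/ν for D = 0.3550/3 = 0.1183
n/ν for A = 0.5732/3 = 0.1911
Smallest n/ν is D → limiting reagent.
theoretical n(G) = (3/3) × 0.3550 = 0.3550 mol → 207.6 g
% yield = 95.7 / 207.6 × 100 = 46.10 %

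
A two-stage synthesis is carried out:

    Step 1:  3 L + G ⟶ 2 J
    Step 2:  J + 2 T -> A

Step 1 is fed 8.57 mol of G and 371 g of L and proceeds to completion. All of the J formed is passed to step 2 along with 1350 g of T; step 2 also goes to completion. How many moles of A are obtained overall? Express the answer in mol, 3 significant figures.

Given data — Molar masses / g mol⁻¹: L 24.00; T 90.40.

7.47 mol

Step 1:
n(G) = 8.570 mol
n(L) = 371.0 / 24.00 = 15.46 mol
n/ν for G = 8.570/1 = 8.570
n/ν for L = 15.46/3 = 5.153
Smallest n/ν is L → limiting reagent.
n(J) produced = (2/3) × 15.46 = 10.31 mol
Step 2:
n(J) available = 10.31 mol
n(T) = 1350 / 90.40 = 14.93 mol
n/ν for J = 10.31/1 = 10.31
n/ν for T = 14.93/2 = 7.465
Smallest n/ν is T → limiting reagent.
n(A) = (1/2) × 14.93 = 7.465 mol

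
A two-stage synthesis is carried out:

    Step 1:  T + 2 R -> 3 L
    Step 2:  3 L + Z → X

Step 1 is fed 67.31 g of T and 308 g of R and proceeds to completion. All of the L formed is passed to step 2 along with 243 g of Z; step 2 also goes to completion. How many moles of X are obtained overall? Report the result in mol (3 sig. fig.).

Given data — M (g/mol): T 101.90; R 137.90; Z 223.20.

Step 1:
n(T) = 67.31 / 101.90 = 0.6605 mol
n(R) = 308.0 / 137.90 = 2.234 mol
n/ν for T = 0.6605/1 = 0.6605
n/ν for R = 2.234/2 = 1.117
Smallest n/ν is T → limiting reagent.
n(L) produced = (3/1) × 0.6605 = 1.982 mol
Step 2:
n(L) available = 1.982 mol
n(Z) = 243.0 / 223.20 = 1.089 mol
n/ν for L = 1.982/3 = 0.6607
n/ν for Z = 1.089/1 = 1.089
Smallest n/ν is L → limiting reagent.
n(X) = (1/3) × 1.982 = 0.6607 mol

0.661 mol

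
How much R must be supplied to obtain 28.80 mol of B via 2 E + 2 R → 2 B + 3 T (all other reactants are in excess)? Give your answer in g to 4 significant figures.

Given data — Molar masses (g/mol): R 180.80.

n(B) = 28.80 mol
n(R) = (2/2) × 28.80 = 28.80 mol
mass = 28.80 × 180.80 = 5207 g

5207 g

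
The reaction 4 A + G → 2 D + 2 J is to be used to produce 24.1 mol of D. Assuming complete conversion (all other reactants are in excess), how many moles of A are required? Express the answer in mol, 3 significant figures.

48.2 mol

n(D) = 24.10 mol
n(A) = (4/2) × 24.10 = 48.20 mol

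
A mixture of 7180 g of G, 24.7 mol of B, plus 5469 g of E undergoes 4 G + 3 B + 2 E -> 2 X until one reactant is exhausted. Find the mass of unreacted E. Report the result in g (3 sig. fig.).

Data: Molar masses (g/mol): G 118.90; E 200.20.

n(G) = 7180 / 118.90 = 60.39 mol
n(B) = 24.70 mol
n(E) = 5469 / 200.20 = 27.32 mol
n/ν for G = 60.39/4 = 15.10
n/ν for B = 24.70/3 = 8.233
n/ν for E = 27.32/2 = 13.66
Smallest n/ν is B → limiting reagent.
E consumed = (2/3) × 24.70 = 16.47 mol
E remaining = 27.32 − 16.47 = 10.85 mol
mass = 10.85 × 200.20 = 2172 g

2170 g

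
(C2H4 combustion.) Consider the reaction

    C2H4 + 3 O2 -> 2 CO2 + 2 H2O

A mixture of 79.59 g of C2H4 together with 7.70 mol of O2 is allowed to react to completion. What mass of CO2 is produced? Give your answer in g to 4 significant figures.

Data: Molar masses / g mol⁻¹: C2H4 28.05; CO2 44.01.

n(C2H4) = 79.59 / 28.05 = 2.837 mol
n(O2) = 7.700 mol
n/ν for C2H4 = 2.837/1 = 2.837
n/ν for O2 = 7.700/3 = 2.567
Smallest n/ν is O2 → limiting reagent.
n(CO2) = (2/3) × 7.700 = 5.133 mol
mass = 5.133 × 44.01 = 225.9 g

225.9 g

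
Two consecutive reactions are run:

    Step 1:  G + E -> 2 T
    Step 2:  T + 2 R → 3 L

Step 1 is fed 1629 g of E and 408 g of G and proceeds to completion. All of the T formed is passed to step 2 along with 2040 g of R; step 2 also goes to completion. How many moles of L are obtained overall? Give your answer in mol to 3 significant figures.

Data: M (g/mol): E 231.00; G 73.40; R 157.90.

Step 1:
n(E) = 1629 / 231.00 = 7.052 mol
n(G) = 408.0 / 73.40 = 5.559 mol
n/ν for E = 7.052/1 = 7.052
n/ν for G = 5.559/1 = 5.559
Smallest n/ν is G → limiting reagent.
n(T) produced = (2/1) × 5.559 = 11.12 mol
Step 2:
n(T) available = 11.12 mol
n(R) = 2040 / 157.90 = 12.92 mol
n/ν for T = 11.12/1 = 11.12
n/ν for R = 12.92/2 = 6.460
Smallest n/ν is R → limiting reagent.
n(L) = (3/2) × 12.92 = 19.38 mol

19.4 mol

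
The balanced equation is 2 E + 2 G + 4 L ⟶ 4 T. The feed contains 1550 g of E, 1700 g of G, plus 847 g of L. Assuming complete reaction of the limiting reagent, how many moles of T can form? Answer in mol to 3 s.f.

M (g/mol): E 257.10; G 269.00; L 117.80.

7.19 mol

n(E) = 1550 / 257.10 = 6.029 mol
n(G) = 1700 / 269.00 = 6.320 mol
n(L) = 847.0 / 117.80 = 7.190 mol
n/ν for E = 6.029/2 = 3.015
n/ν for G = 6.320/2 = 3.160
n/ν for L = 7.190/4 = 1.798
Smallest n/ν is L → limiting reagent.
n(T) = (4/4) × 7.190 = 7.190 mol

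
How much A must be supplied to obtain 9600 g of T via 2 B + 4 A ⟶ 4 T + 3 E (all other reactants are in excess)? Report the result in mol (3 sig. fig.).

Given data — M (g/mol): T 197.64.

n(T) = 9600 / 197.64 = 48.57 mol
n(A) = (4/4) × 48.57 = 48.57 mol

48.6 mol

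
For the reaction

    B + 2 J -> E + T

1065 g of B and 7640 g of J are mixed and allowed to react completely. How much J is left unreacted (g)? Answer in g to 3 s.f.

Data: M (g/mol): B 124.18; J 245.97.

n(B) = 1065 / 124.18 = 8.576 mol
n(J) = 7640 / 245.97 = 31.06 mol
n/ν for B = 8.576/1 = 8.576
n/ν for J = 31.06/2 = 15.53
Smallest n/ν is B → limiting reagent.
J consumed = (2/1) × 8.576 = 17.15 mol
J remaining = 31.06 − 17.15 = 13.91 mol
mass = 13.91 × 245.97 = 3421 g

3420 g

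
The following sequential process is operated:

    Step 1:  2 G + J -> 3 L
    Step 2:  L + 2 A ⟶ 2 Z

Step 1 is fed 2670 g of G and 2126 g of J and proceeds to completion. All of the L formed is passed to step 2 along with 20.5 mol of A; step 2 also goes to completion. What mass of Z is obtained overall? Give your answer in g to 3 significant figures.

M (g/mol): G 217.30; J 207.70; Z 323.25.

6630 g

Step 1:
n(G) = 2670 / 217.30 = 12.29 mol
n(J) = 2126 / 207.70 = 10.24 mol
n/ν for G = 12.29/2 = 6.145
n/ν for J = 10.24/1 = 10.24
Smallest n/ν is G → limiting reagent.
n(L) produced = (3/2) × 12.29 = 18.44 mol
Step 2:
n(L) available = 18.44 mol
n(A) = 20.50 mol
n/ν for L = 18.44/1 = 18.44
n/ν for A = 20.50/2 = 10.25
Smallest n/ν is A → limiting reagent.
n(Z) = (2/2) × 20.50 = 20.50 mol
mass = 20.50 × 323.25 = 6627 g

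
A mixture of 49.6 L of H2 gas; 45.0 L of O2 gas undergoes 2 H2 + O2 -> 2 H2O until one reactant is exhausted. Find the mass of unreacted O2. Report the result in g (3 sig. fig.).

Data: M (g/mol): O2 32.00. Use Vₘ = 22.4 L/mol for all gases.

n(H2) = 49.60 / 22.4 = 2.214 mol
n(O2) = 45.00 / 22.4 = 2.009 mol
n/ν → H2: 1.107, O2: 2.009; H2 is limiting.
O2 consumed = (1/2) × 2.214 = 1.107 mol
O2 remaining = 2.009 − 1.107 = 0.9020 mol
mass = 0.9020 × 32.00 = 28.86 g

28.9 g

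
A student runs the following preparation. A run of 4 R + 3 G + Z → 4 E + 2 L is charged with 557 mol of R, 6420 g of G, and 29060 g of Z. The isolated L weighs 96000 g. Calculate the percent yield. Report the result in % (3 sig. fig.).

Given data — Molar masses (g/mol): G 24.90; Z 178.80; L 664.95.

84.0 %

n(R) = 557.0 mol
n(G) = 6420 / 24.90 = 257.8 mol
n(Z) = 29060 / 178.80 = 162.5 mol
n/ν for R = 557.0/4 = 139.3
n/ν for G = 257.8/3 = 85.93
n/ν for Z = 162.5/1 = 162.5
Smallest n/ν is G → limiting reagent.
theoretical n(L) = (2/3) × 257.8 = 171.9 mol → 114300 g
% yield = 96000 / 114300 × 100 = 83.99 %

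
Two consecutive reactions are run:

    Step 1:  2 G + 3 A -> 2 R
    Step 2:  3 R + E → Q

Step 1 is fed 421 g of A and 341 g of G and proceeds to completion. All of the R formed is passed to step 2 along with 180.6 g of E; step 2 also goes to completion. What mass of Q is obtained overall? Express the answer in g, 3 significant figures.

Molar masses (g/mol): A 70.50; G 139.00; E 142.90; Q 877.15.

Step 1:
n(A) = 421.0 / 70.50 = 5.972 mol
n(G) = 341.0 / 139.00 = 2.453 mol
n/ν for A = 5.972/3 = 1.991
n/ν for G = 2.453/2 = 1.227
Smallest n/ν is G → limiting reagent.
n(R) produced = (2/2) × 2.453 = 2.453 mol
Step 2:
n(R) available = 2.453 mol
n(E) = 180.6 / 142.90 = 1.264 mol
n/ν for R = 2.453/3 = 0.8177
n/ν for E = 1.264/1 = 1.264
Smallest n/ν is R → limiting reagent.
n(Q) = (1/3) × 2.453 = 0.8177 mol
mass = 0.8177 × 877.15 = 717.2 g

717 g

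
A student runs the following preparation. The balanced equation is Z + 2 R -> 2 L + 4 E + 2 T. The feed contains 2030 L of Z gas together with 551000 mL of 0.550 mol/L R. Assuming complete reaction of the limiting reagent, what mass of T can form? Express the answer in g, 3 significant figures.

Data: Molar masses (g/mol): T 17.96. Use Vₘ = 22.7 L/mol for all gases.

3210 g

n(Z) = 2030 / 22.7 = 89.43 mol
n(R) = 0.550 × 551000/1000 = 303.1 mol
n/ν → Z: 89.43, R: 151.6; Z is limiting.
n(T) = (2/1) × 89.43 = 178.9 mol
mass = 178.9 × 17.96 = 3213 g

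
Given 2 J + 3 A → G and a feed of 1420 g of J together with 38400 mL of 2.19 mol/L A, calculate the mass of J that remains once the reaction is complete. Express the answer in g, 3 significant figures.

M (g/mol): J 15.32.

561 g

n(J) = 1420 / 15.32 = 92.69 mol
n(A) = 2.19 × 38400/1000 = 84.10 mol
n/ν → J: 46.35, A: 28.03; A is limiting.
J consumed = (2/3) × 84.10 = 56.07 mol
J remaining = 92.69 − 56.07 = 36.62 mol
mass = 36.62 × 15.32 = 561.0 g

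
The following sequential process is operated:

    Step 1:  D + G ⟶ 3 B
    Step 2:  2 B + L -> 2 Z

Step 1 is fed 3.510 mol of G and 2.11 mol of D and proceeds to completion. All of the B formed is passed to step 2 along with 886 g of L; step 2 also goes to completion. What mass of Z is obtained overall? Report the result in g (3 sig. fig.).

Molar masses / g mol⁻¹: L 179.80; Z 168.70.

1070 g

Step 1:
n(G) = 3.510 mol
n(D) = 2.110 mol
n/ν for G = 3.510/1 = 3.510
n/ν for D = 2.110/1 = 2.110
Smallest n/ν is D → limiting reagent.
n(B) produced = (3/1) × 2.110 = 6.330 mol
Step 2:
n(B) available = 6.330 mol
n(L) = 886.0 / 179.80 = 4.928 mol
n/ν for B = 6.330/2 = 3.165
n/ν for L = 4.928/1 = 4.928
Smallest n/ν is B → limiting reagent.
n(Z) = (2/2) × 6.330 = 6.330 mol
mass = 6.330 × 168.70 = 1068 g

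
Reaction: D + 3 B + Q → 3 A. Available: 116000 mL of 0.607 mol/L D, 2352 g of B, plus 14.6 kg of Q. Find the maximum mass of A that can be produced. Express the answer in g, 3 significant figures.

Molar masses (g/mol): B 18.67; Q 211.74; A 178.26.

22500 g

n(D) = 0.607 × 116000/1000 = 70.41 mol
n(B) = 2352 / 18.67 = 126.0 mol
n(Q) = 14.60×1000 / 211.74 = 68.95 mol
n/ν for D = 70.41/1 = 70.41
n/ν for B = 126.0/3 = 42.00
n/ν for Q = 68.95/1 = 68.95
Smallest n/ν is B → limiting reagent.
n(A) = (3/3) × 126.0 = 126.0 mol
mass = 126.0 × 178.26 = 22460 g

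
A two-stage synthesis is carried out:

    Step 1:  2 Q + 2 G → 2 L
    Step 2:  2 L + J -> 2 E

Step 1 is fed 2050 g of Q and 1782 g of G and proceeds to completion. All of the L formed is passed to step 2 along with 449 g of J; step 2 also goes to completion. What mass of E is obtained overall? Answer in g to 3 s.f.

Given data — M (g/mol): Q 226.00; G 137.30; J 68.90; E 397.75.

Step 1:
n(Q) = 2050 / 226.00 = 9.071 mol
n(G) = 1782 / 137.30 = 12.98 mol
n/ν → Q: 4.536, G: 6.490; Q is limiting.
n(L) produced = (2/2) × 9.071 = 9.071 mol
Step 2:
n(L) available = 9.071 mol
n(J) = 449.0 / 68.90 = 6.517 mol
n/ν → L: 4.536, J: 6.517; L is limiting.
n(E) = (2/2) × 9.071 = 9.071 mol
mass = 9.071 × 397.75 = 3608 g

3610 g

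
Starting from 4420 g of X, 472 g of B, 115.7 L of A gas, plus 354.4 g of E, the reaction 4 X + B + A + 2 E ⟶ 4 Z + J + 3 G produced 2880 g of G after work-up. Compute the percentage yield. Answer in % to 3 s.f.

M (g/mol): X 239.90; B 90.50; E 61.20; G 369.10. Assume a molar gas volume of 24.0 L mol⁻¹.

n(X) = 4420 / 239.90 = 18.42 mol
n(B) = 472.0 / 90.50 = 5.215 mol
n(A) = 115.7 / 24.0 = 4.821 mol
n(E) = 354.4 / 61.20 = 5.791 mol
n/ν for X = 18.42/4 = 4.605
n/ν for B = 5.215/1 = 5.215
n/ν for A = 4.821/1 = 4.821
n/ν for E = 5.791/2 = 2.896
Smallest n/ν is E → limiting reagent.
theoretical n(G) = (3/2) × 5.791 = 8.687 mol → 3206 g
% yield = 2880 / 3206 × 100 = 89.83 %

89.8 %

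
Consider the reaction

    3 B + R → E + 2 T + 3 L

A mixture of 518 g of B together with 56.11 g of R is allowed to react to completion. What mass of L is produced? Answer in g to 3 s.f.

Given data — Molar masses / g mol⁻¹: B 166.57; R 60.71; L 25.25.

n(B) = 518.0 / 166.57 = 3.110 mol
n(R) = 56.11 / 60.71 = 0.9242 mol
n/ν → B: 1.037, R: 0.9242; R is limiting.
n(L) = (3/1) × 0.9242 = 2.773 mol
mass = 2.773 × 25.25 = 70.02 g

70.0 g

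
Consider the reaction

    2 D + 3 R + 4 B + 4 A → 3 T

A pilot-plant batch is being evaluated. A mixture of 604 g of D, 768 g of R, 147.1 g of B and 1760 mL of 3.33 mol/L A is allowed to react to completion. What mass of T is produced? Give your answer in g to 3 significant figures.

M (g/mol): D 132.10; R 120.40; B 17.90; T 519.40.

2280 g

n(D) = 604.0 / 132.10 = 4.572 mol
n(R) = 768.0 / 120.40 = 6.379 mol
n(B) = 147.1 / 17.90 = 8.218 mol
n(A) = 3.33 × 1760/1000 = 5.861 mol
n/ν → D: 2.286, R: 2.126, B: 2.055, A: 1.465; A is limiting.
n(T) = (3/4) × 5.861 = 4.396 mol
mass = 4.396 × 519.40 = 2283 g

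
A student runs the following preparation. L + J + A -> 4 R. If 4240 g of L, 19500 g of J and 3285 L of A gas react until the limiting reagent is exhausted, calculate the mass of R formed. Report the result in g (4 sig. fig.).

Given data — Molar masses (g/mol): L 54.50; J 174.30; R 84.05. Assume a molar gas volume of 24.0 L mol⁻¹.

n(L) = 4240 / 54.50 = 77.80 mol
n(J) = 19500 / 174.30 = 111.9 mol
n(A) = 3285 / 24.0 = 136.9 mol
n/ν for L = 77.80/1 = 77.80
n/ν for J = 111.9/1 = 111.9
n/ν for A = 136.9/1 = 136.9
Smallest n/ν is L → limiting reagent.
n(R) = (4/1) × 77.80 = 311.2 mol
mass = 311.2 × 84.05 = 26160 g

26160 g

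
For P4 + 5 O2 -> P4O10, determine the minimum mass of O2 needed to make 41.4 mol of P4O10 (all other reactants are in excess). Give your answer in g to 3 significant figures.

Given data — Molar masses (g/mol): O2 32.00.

6620 g

n(P4O10) = 41.40 mol
n(O2) = (5/1) × 41.40 = 207.0 mol
mass = 207.0 × 32.00 = 6624 g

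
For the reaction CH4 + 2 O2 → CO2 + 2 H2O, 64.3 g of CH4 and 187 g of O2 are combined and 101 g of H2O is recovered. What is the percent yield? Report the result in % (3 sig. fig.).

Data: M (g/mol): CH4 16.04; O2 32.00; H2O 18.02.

n(CH4) = 64.30 / 16.04 = 4.009 mol
n(O2) = 187.0 / 32.00 = 5.844 mol
n/ν → CH4: 4.009, O2: 2.922; O2 is limiting.
theoretical n(H2O) = (2/2) × 5.844 = 5.844 mol → 105.3 g
% yield = 101 / 105.3 × 100 = 95.92 %

95.9 %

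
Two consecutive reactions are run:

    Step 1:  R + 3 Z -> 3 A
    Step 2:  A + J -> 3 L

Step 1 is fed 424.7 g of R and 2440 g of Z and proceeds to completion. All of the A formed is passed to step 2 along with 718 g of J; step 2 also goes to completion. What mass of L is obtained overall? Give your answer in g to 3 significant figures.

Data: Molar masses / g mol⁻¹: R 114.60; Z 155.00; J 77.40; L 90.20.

2510 g

Step 1:
n(R) = 424.7 / 114.60 = 3.706 mol
n(Z) = 2440 / 155.00 = 15.74 mol
n/ν → R: 3.706, Z: 5.247; R is limiting.
n(A) produced = (3/1) × 3.706 = 11.12 mol
Step 2:
n(A) available = 11.12 mol
n(J) = 718.0 / 77.40 = 9.276 mol
n/ν → A: 11.12, J: 9.276; J is limiting.
n(L) = (3/1) × 9.276 = 27.83 mol
mass = 27.83 × 90.20 = 2510 g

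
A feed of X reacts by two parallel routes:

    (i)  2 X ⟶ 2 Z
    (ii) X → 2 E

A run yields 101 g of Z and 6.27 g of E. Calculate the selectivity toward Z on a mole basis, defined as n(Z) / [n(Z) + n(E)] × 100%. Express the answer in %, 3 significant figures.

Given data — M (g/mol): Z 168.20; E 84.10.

89.0 %

n(Z) = 101 / 168.20 = 0.6005 mol
n(E) = 6.27 / 84.10 = 0.07455 mol
selectivity = 0.6005/(0.6005+0.07455) × 100 = 88.96 %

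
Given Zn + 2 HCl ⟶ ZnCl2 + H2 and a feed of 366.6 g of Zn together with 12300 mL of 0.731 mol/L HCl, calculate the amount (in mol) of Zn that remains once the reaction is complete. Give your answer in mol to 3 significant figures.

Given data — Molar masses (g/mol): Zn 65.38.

n(Zn) = 366.6 / 65.38 = 5.607 mol
n(HCl) = 0.731 × 12300/1000 = 8.991 mol
n/ν → Zn: 5.607, HCl: 4.496; HCl is limiting.
Zn consumed = (1/2) × 8.991 = 4.496 mol
Zn remaining = 5.607 − 4.496 = 1.111 mol

1.11 mol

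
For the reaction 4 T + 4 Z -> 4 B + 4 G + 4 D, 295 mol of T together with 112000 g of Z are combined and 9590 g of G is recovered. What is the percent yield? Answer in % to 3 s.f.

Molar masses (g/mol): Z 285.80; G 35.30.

n(T) = 295.0 mol
n(Z) = 112000 / 285.80 = 391.9 mol
n/ν for T = 295.0/4 = 73.75
n/ν for Z = 391.9/4 = 97.98
Smallest n/ν is T → limiting reagent.
theoretical n(G) = (4/4) × 295.0 = 295.0 mol → 10410 g
% yield = 9590 / 10410 × 100 = 92.12 %

92.1 %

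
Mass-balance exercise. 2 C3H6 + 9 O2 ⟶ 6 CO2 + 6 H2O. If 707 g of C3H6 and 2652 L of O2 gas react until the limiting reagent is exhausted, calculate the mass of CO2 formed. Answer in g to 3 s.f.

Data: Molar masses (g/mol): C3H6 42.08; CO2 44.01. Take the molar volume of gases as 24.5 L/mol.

n(C3H6) = 707.0 / 42.08 = 16.80 mol
n(O2) = 2652 / 24.5 = 108.2 mol
n/ν → C3H6: 8.400, O2: 12.02; C3H6 is limiting.
n(CO2) = (6/2) × 16.80 = 50.40 mol
mass = 50.40 × 44.01 = 2218 g

2220 g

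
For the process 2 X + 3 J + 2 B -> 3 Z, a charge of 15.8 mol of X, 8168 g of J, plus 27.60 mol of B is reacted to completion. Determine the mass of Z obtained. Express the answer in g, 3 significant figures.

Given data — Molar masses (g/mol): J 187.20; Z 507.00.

12000 g

n(X) = 15.80 mol
n(J) = 8168 / 187.20 = 43.63 mol
n(B) = 27.60 mol
n/ν for X = 15.80/2 = 7.900
n/ν for J = 43.63/3 = 14.54
n/ν for B = 27.60/2 = 13.80
Smallest n/ν is X → limiting reagent.
n(Z) = (3/2) × 15.80 = 23.70 mol
mass = 23.70 × 507.00 = 12020 g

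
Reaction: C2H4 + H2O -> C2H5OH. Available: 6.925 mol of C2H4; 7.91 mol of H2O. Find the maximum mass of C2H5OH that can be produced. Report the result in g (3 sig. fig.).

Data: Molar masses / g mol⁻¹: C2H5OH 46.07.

319 g

n(C2H4) = 6.925 mol
n(H2O) = 7.910 mol
n/ν for C2H4 = 6.925/1 = 6.925
n/ν for H2O = 7.910/1 = 7.910
Smallest n/ν is C2H4 → limiting reagent.
n(C2H5OH) = (1/1) × 6.925 = 6.925 mol
mass = 6.925 × 46.07 = 319.0 g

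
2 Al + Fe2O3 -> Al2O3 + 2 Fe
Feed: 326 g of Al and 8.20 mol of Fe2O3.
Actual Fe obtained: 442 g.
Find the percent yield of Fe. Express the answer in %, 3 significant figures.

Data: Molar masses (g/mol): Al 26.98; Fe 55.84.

65.5 %

n(Al) = 326.0 / 26.98 = 12.08 mol
n(Fe2O3) = 8.200 mol
n/ν → Al: 6.040, Fe2O3: 8.200; Al is limiting.
theoretical n(Fe) = (2/2) × 12.08 = 12.08 mol → 674.5 g
% yield = 442 / 674.5 × 100 = 65.53 %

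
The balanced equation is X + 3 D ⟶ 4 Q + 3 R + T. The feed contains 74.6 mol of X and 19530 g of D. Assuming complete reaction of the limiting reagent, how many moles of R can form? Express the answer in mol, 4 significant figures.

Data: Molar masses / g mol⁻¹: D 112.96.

n(X) = 74.60 mol
n(D) = 19530 / 112.96 = 172.9 mol
n/ν for X = 74.60/1 = 74.60
n/ν for D = 172.9/3 = 57.63
Smallest n/ν is D → limiting reagent.
n(R) = (3/3) × 172.9 = 172.9 mol

172.9 mol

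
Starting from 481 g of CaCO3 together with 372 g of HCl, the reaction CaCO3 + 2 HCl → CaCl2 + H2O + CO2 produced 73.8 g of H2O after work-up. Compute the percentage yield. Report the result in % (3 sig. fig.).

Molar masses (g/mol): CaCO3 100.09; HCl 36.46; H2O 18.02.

85.2 %

n(CaCO3) = 481.0 / 100.09 = 4.806 mol
n(HCl) = 372.0 / 36.46 = 10.20 mol
n/ν → CaCO3: 4.806, HCl: 5.100; CaCO3 is limiting.
theoretical n(H2O) = (1/1) × 4.806 = 4.806 mol → 86.60 g
% yield = 73.8 / 86.60 × 100 = 85.22 %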